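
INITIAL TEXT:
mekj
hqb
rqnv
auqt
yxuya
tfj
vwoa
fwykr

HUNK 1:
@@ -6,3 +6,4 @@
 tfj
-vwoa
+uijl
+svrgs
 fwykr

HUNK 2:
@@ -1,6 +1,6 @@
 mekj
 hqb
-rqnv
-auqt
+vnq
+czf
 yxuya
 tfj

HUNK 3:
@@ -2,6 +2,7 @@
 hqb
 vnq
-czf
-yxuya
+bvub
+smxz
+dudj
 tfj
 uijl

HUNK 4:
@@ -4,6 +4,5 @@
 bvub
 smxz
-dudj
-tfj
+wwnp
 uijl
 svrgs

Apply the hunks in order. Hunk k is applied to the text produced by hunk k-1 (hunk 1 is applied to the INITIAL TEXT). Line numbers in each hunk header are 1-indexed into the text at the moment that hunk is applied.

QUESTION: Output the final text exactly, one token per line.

Hunk 1: at line 6 remove [vwoa] add [uijl,svrgs] -> 9 lines: mekj hqb rqnv auqt yxuya tfj uijl svrgs fwykr
Hunk 2: at line 1 remove [rqnv,auqt] add [vnq,czf] -> 9 lines: mekj hqb vnq czf yxuya tfj uijl svrgs fwykr
Hunk 3: at line 2 remove [czf,yxuya] add [bvub,smxz,dudj] -> 10 lines: mekj hqb vnq bvub smxz dudj tfj uijl svrgs fwykr
Hunk 4: at line 4 remove [dudj,tfj] add [wwnp] -> 9 lines: mekj hqb vnq bvub smxz wwnp uijl svrgs fwykr

Answer: mekj
hqb
vnq
bvub
smxz
wwnp
uijl
svrgs
fwykr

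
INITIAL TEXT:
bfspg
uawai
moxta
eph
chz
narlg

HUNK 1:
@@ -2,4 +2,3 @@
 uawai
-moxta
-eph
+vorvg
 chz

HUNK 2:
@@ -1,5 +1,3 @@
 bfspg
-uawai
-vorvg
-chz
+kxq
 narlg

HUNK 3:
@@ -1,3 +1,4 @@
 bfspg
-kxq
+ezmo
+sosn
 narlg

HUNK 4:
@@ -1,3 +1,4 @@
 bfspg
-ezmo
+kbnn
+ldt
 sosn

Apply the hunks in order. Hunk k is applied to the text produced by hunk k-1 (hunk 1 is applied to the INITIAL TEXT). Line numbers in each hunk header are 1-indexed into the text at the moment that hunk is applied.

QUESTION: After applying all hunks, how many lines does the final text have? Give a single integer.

Hunk 1: at line 2 remove [moxta,eph] add [vorvg] -> 5 lines: bfspg uawai vorvg chz narlg
Hunk 2: at line 1 remove [uawai,vorvg,chz] add [kxq] -> 3 lines: bfspg kxq narlg
Hunk 3: at line 1 remove [kxq] add [ezmo,sosn] -> 4 lines: bfspg ezmo sosn narlg
Hunk 4: at line 1 remove [ezmo] add [kbnn,ldt] -> 5 lines: bfspg kbnn ldt sosn narlg
Final line count: 5

Answer: 5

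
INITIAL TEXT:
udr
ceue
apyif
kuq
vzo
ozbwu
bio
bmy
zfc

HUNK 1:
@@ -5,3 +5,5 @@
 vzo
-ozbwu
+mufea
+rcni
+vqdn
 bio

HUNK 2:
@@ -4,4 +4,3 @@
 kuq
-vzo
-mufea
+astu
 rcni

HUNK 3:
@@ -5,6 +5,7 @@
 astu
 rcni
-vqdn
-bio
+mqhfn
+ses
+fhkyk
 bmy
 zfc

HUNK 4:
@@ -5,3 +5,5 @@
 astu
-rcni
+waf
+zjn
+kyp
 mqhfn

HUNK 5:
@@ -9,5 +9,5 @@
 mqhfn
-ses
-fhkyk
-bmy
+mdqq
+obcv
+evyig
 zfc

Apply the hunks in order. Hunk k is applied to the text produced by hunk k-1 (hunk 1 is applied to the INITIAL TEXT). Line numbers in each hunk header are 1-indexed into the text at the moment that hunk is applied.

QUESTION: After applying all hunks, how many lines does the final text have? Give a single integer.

Hunk 1: at line 5 remove [ozbwu] add [mufea,rcni,vqdn] -> 11 lines: udr ceue apyif kuq vzo mufea rcni vqdn bio bmy zfc
Hunk 2: at line 4 remove [vzo,mufea] add [astu] -> 10 lines: udr ceue apyif kuq astu rcni vqdn bio bmy zfc
Hunk 3: at line 5 remove [vqdn,bio] add [mqhfn,ses,fhkyk] -> 11 lines: udr ceue apyif kuq astu rcni mqhfn ses fhkyk bmy zfc
Hunk 4: at line 5 remove [rcni] add [waf,zjn,kyp] -> 13 lines: udr ceue apyif kuq astu waf zjn kyp mqhfn ses fhkyk bmy zfc
Hunk 5: at line 9 remove [ses,fhkyk,bmy] add [mdqq,obcv,evyig] -> 13 lines: udr ceue apyif kuq astu waf zjn kyp mqhfn mdqq obcv evyig zfc
Final line count: 13

Answer: 13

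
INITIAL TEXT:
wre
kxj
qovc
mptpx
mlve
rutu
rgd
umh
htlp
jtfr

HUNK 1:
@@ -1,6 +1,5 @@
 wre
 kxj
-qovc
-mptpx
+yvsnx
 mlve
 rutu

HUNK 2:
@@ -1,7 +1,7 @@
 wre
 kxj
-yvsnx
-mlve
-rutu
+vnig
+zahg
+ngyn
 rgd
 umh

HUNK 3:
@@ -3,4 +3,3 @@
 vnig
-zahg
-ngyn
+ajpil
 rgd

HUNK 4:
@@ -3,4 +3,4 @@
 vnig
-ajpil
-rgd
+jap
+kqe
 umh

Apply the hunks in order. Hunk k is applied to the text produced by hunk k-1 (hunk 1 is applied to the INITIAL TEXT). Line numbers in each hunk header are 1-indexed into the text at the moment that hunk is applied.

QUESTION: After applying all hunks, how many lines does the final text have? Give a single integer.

Answer: 8

Derivation:
Hunk 1: at line 1 remove [qovc,mptpx] add [yvsnx] -> 9 lines: wre kxj yvsnx mlve rutu rgd umh htlp jtfr
Hunk 2: at line 1 remove [yvsnx,mlve,rutu] add [vnig,zahg,ngyn] -> 9 lines: wre kxj vnig zahg ngyn rgd umh htlp jtfr
Hunk 3: at line 3 remove [zahg,ngyn] add [ajpil] -> 8 lines: wre kxj vnig ajpil rgd umh htlp jtfr
Hunk 4: at line 3 remove [ajpil,rgd] add [jap,kqe] -> 8 lines: wre kxj vnig jap kqe umh htlp jtfr
Final line count: 8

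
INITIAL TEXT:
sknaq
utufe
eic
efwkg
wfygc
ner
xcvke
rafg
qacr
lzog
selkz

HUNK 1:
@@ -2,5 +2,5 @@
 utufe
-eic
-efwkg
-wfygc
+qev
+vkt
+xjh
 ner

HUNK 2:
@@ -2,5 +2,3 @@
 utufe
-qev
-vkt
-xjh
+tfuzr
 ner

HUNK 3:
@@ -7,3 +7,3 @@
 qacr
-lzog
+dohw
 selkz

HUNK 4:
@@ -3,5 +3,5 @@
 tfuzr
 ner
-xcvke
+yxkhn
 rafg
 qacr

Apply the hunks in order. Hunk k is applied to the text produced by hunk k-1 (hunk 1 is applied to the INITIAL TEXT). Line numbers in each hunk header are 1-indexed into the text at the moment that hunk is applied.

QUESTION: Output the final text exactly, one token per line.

Answer: sknaq
utufe
tfuzr
ner
yxkhn
rafg
qacr
dohw
selkz

Derivation:
Hunk 1: at line 2 remove [eic,efwkg,wfygc] add [qev,vkt,xjh] -> 11 lines: sknaq utufe qev vkt xjh ner xcvke rafg qacr lzog selkz
Hunk 2: at line 2 remove [qev,vkt,xjh] add [tfuzr] -> 9 lines: sknaq utufe tfuzr ner xcvke rafg qacr lzog selkz
Hunk 3: at line 7 remove [lzog] add [dohw] -> 9 lines: sknaq utufe tfuzr ner xcvke rafg qacr dohw selkz
Hunk 4: at line 3 remove [xcvke] add [yxkhn] -> 9 lines: sknaq utufe tfuzr ner yxkhn rafg qacr dohw selkz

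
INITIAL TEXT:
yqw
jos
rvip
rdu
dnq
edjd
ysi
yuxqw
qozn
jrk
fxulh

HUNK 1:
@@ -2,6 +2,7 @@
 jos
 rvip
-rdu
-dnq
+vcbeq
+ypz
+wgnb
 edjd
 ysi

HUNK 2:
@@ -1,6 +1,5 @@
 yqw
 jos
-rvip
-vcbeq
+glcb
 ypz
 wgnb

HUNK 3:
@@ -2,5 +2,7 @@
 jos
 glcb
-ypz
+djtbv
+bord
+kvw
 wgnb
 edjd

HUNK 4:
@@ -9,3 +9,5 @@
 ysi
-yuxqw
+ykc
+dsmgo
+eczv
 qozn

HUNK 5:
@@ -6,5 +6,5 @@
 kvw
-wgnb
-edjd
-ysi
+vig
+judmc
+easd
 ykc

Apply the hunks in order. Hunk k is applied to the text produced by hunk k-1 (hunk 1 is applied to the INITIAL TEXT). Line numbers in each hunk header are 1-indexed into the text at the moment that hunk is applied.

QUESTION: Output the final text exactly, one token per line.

Hunk 1: at line 2 remove [rdu,dnq] add [vcbeq,ypz,wgnb] -> 12 lines: yqw jos rvip vcbeq ypz wgnb edjd ysi yuxqw qozn jrk fxulh
Hunk 2: at line 1 remove [rvip,vcbeq] add [glcb] -> 11 lines: yqw jos glcb ypz wgnb edjd ysi yuxqw qozn jrk fxulh
Hunk 3: at line 2 remove [ypz] add [djtbv,bord,kvw] -> 13 lines: yqw jos glcb djtbv bord kvw wgnb edjd ysi yuxqw qozn jrk fxulh
Hunk 4: at line 9 remove [yuxqw] add [ykc,dsmgo,eczv] -> 15 lines: yqw jos glcb djtbv bord kvw wgnb edjd ysi ykc dsmgo eczv qozn jrk fxulh
Hunk 5: at line 6 remove [wgnb,edjd,ysi] add [vig,judmc,easd] -> 15 lines: yqw jos glcb djtbv bord kvw vig judmc easd ykc dsmgo eczv qozn jrk fxulh

Answer: yqw
jos
glcb
djtbv
bord
kvw
vig
judmc
easd
ykc
dsmgo
eczv
qozn
jrk
fxulh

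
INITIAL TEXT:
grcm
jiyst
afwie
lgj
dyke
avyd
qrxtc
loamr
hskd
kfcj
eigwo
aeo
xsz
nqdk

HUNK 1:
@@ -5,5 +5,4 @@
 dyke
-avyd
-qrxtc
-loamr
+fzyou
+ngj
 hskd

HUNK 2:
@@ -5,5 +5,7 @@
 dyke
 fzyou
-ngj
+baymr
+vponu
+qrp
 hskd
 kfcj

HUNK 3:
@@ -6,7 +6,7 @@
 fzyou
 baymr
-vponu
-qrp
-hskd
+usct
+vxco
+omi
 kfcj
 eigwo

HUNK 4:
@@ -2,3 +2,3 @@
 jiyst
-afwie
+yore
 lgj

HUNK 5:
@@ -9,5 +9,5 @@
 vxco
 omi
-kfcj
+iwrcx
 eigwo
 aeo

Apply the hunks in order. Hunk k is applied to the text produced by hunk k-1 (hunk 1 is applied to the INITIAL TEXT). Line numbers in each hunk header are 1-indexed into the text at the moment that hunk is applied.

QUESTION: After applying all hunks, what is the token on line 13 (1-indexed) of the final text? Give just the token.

Answer: aeo

Derivation:
Hunk 1: at line 5 remove [avyd,qrxtc,loamr] add [fzyou,ngj] -> 13 lines: grcm jiyst afwie lgj dyke fzyou ngj hskd kfcj eigwo aeo xsz nqdk
Hunk 2: at line 5 remove [ngj] add [baymr,vponu,qrp] -> 15 lines: grcm jiyst afwie lgj dyke fzyou baymr vponu qrp hskd kfcj eigwo aeo xsz nqdk
Hunk 3: at line 6 remove [vponu,qrp,hskd] add [usct,vxco,omi] -> 15 lines: grcm jiyst afwie lgj dyke fzyou baymr usct vxco omi kfcj eigwo aeo xsz nqdk
Hunk 4: at line 2 remove [afwie] add [yore] -> 15 lines: grcm jiyst yore lgj dyke fzyou baymr usct vxco omi kfcj eigwo aeo xsz nqdk
Hunk 5: at line 9 remove [kfcj] add [iwrcx] -> 15 lines: grcm jiyst yore lgj dyke fzyou baymr usct vxco omi iwrcx eigwo aeo xsz nqdk
Final line 13: aeo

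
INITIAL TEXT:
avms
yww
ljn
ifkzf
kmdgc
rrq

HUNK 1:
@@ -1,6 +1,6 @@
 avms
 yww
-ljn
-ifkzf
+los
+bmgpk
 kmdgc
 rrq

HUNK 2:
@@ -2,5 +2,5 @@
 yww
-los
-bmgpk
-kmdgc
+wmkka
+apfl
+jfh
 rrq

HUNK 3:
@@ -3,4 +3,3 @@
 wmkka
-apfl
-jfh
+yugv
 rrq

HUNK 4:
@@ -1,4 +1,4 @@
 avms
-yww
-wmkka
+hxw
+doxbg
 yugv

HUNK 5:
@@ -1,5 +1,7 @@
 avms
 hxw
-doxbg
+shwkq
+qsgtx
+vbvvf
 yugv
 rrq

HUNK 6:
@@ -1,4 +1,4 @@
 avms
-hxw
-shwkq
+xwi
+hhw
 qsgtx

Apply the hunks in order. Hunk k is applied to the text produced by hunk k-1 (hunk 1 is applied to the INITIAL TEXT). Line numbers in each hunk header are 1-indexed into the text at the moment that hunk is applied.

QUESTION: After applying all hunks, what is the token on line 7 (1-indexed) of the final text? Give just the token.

Answer: rrq

Derivation:
Hunk 1: at line 1 remove [ljn,ifkzf] add [los,bmgpk] -> 6 lines: avms yww los bmgpk kmdgc rrq
Hunk 2: at line 2 remove [los,bmgpk,kmdgc] add [wmkka,apfl,jfh] -> 6 lines: avms yww wmkka apfl jfh rrq
Hunk 3: at line 3 remove [apfl,jfh] add [yugv] -> 5 lines: avms yww wmkka yugv rrq
Hunk 4: at line 1 remove [yww,wmkka] add [hxw,doxbg] -> 5 lines: avms hxw doxbg yugv rrq
Hunk 5: at line 1 remove [doxbg] add [shwkq,qsgtx,vbvvf] -> 7 lines: avms hxw shwkq qsgtx vbvvf yugv rrq
Hunk 6: at line 1 remove [hxw,shwkq] add [xwi,hhw] -> 7 lines: avms xwi hhw qsgtx vbvvf yugv rrq
Final line 7: rrq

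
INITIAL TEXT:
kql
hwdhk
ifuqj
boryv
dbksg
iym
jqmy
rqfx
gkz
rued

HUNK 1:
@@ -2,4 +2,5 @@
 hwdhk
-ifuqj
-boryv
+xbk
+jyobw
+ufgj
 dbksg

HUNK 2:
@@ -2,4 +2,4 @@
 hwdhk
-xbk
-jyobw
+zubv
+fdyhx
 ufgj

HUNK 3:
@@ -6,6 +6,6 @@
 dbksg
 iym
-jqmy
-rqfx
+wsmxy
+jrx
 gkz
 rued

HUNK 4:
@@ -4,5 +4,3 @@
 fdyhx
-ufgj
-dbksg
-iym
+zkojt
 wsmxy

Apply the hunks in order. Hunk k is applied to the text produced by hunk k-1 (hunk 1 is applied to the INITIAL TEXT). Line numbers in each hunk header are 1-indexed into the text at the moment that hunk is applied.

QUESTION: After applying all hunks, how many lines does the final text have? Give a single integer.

Answer: 9

Derivation:
Hunk 1: at line 2 remove [ifuqj,boryv] add [xbk,jyobw,ufgj] -> 11 lines: kql hwdhk xbk jyobw ufgj dbksg iym jqmy rqfx gkz rued
Hunk 2: at line 2 remove [xbk,jyobw] add [zubv,fdyhx] -> 11 lines: kql hwdhk zubv fdyhx ufgj dbksg iym jqmy rqfx gkz rued
Hunk 3: at line 6 remove [jqmy,rqfx] add [wsmxy,jrx] -> 11 lines: kql hwdhk zubv fdyhx ufgj dbksg iym wsmxy jrx gkz rued
Hunk 4: at line 4 remove [ufgj,dbksg,iym] add [zkojt] -> 9 lines: kql hwdhk zubv fdyhx zkojt wsmxy jrx gkz rued
Final line count: 9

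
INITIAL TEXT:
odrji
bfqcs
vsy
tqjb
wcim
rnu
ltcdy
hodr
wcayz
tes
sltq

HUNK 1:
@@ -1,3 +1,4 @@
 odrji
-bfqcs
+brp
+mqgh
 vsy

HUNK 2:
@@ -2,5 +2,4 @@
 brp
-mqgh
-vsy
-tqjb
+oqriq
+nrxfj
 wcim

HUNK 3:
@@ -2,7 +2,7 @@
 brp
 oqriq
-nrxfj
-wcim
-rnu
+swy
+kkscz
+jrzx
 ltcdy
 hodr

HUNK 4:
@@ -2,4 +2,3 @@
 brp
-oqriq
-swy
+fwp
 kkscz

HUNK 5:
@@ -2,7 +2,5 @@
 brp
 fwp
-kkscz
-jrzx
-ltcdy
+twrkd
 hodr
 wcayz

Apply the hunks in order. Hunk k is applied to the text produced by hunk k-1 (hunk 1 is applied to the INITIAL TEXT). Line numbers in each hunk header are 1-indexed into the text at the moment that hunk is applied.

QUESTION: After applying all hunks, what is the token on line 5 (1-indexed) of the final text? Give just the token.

Answer: hodr

Derivation:
Hunk 1: at line 1 remove [bfqcs] add [brp,mqgh] -> 12 lines: odrji brp mqgh vsy tqjb wcim rnu ltcdy hodr wcayz tes sltq
Hunk 2: at line 2 remove [mqgh,vsy,tqjb] add [oqriq,nrxfj] -> 11 lines: odrji brp oqriq nrxfj wcim rnu ltcdy hodr wcayz tes sltq
Hunk 3: at line 2 remove [nrxfj,wcim,rnu] add [swy,kkscz,jrzx] -> 11 lines: odrji brp oqriq swy kkscz jrzx ltcdy hodr wcayz tes sltq
Hunk 4: at line 2 remove [oqriq,swy] add [fwp] -> 10 lines: odrji brp fwp kkscz jrzx ltcdy hodr wcayz tes sltq
Hunk 5: at line 2 remove [kkscz,jrzx,ltcdy] add [twrkd] -> 8 lines: odrji brp fwp twrkd hodr wcayz tes sltq
Final line 5: hodr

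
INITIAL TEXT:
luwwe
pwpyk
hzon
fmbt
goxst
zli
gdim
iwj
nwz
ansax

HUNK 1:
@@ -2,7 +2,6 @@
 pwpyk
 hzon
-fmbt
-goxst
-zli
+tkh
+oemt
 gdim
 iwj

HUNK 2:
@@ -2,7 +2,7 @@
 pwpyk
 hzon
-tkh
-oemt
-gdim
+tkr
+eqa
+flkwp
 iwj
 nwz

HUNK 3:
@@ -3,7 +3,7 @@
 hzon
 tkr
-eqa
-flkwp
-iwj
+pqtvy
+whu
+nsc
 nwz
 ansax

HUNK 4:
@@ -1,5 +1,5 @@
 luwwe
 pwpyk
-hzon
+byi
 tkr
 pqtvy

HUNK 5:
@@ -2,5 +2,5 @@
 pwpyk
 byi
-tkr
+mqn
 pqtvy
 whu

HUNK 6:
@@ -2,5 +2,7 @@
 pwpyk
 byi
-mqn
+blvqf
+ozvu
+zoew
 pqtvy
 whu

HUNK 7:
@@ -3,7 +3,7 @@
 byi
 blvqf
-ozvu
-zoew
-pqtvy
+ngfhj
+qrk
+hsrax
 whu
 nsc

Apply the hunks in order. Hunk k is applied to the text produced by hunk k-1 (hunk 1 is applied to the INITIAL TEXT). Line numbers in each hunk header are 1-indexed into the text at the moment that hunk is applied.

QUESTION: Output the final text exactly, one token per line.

Answer: luwwe
pwpyk
byi
blvqf
ngfhj
qrk
hsrax
whu
nsc
nwz
ansax

Derivation:
Hunk 1: at line 2 remove [fmbt,goxst,zli] add [tkh,oemt] -> 9 lines: luwwe pwpyk hzon tkh oemt gdim iwj nwz ansax
Hunk 2: at line 2 remove [tkh,oemt,gdim] add [tkr,eqa,flkwp] -> 9 lines: luwwe pwpyk hzon tkr eqa flkwp iwj nwz ansax
Hunk 3: at line 3 remove [eqa,flkwp,iwj] add [pqtvy,whu,nsc] -> 9 lines: luwwe pwpyk hzon tkr pqtvy whu nsc nwz ansax
Hunk 4: at line 1 remove [hzon] add [byi] -> 9 lines: luwwe pwpyk byi tkr pqtvy whu nsc nwz ansax
Hunk 5: at line 2 remove [tkr] add [mqn] -> 9 lines: luwwe pwpyk byi mqn pqtvy whu nsc nwz ansax
Hunk 6: at line 2 remove [mqn] add [blvqf,ozvu,zoew] -> 11 lines: luwwe pwpyk byi blvqf ozvu zoew pqtvy whu nsc nwz ansax
Hunk 7: at line 3 remove [ozvu,zoew,pqtvy] add [ngfhj,qrk,hsrax] -> 11 lines: luwwe pwpyk byi blvqf ngfhj qrk hsrax whu nsc nwz ansax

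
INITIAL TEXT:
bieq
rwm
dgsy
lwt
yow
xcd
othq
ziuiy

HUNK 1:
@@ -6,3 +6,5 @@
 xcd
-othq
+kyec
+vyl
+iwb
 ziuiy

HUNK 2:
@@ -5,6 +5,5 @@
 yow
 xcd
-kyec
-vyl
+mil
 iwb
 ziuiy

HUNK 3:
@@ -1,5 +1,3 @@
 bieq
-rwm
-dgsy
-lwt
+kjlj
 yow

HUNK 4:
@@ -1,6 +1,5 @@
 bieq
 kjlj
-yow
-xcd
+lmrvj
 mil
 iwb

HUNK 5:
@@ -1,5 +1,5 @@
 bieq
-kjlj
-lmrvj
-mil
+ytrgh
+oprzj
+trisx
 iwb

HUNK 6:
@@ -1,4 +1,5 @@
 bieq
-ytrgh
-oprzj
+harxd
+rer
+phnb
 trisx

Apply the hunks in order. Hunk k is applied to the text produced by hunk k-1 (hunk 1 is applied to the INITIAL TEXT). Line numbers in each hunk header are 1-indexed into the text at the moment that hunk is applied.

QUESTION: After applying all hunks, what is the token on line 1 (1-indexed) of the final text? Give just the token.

Answer: bieq

Derivation:
Hunk 1: at line 6 remove [othq] add [kyec,vyl,iwb] -> 10 lines: bieq rwm dgsy lwt yow xcd kyec vyl iwb ziuiy
Hunk 2: at line 5 remove [kyec,vyl] add [mil] -> 9 lines: bieq rwm dgsy lwt yow xcd mil iwb ziuiy
Hunk 3: at line 1 remove [rwm,dgsy,lwt] add [kjlj] -> 7 lines: bieq kjlj yow xcd mil iwb ziuiy
Hunk 4: at line 1 remove [yow,xcd] add [lmrvj] -> 6 lines: bieq kjlj lmrvj mil iwb ziuiy
Hunk 5: at line 1 remove [kjlj,lmrvj,mil] add [ytrgh,oprzj,trisx] -> 6 lines: bieq ytrgh oprzj trisx iwb ziuiy
Hunk 6: at line 1 remove [ytrgh,oprzj] add [harxd,rer,phnb] -> 7 lines: bieq harxd rer phnb trisx iwb ziuiy
Final line 1: bieq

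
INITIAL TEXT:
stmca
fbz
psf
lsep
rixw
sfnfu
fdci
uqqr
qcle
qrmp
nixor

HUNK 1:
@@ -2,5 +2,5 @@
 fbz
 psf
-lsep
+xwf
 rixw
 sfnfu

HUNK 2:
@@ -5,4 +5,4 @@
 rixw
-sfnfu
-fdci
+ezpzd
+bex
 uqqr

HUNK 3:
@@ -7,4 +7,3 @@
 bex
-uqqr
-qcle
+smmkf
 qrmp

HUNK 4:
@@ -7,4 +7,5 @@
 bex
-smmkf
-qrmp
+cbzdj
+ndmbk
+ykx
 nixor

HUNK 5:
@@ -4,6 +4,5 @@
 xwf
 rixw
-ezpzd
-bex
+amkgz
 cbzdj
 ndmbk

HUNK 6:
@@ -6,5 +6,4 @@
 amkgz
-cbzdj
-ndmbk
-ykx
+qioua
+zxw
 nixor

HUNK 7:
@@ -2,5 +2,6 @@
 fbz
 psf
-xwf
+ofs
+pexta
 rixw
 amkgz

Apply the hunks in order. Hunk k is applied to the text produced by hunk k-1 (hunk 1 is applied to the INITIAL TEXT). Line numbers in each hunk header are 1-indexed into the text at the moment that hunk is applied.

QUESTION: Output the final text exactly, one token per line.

Hunk 1: at line 2 remove [lsep] add [xwf] -> 11 lines: stmca fbz psf xwf rixw sfnfu fdci uqqr qcle qrmp nixor
Hunk 2: at line 5 remove [sfnfu,fdci] add [ezpzd,bex] -> 11 lines: stmca fbz psf xwf rixw ezpzd bex uqqr qcle qrmp nixor
Hunk 3: at line 7 remove [uqqr,qcle] add [smmkf] -> 10 lines: stmca fbz psf xwf rixw ezpzd bex smmkf qrmp nixor
Hunk 4: at line 7 remove [smmkf,qrmp] add [cbzdj,ndmbk,ykx] -> 11 lines: stmca fbz psf xwf rixw ezpzd bex cbzdj ndmbk ykx nixor
Hunk 5: at line 4 remove [ezpzd,bex] add [amkgz] -> 10 lines: stmca fbz psf xwf rixw amkgz cbzdj ndmbk ykx nixor
Hunk 6: at line 6 remove [cbzdj,ndmbk,ykx] add [qioua,zxw] -> 9 lines: stmca fbz psf xwf rixw amkgz qioua zxw nixor
Hunk 7: at line 2 remove [xwf] add [ofs,pexta] -> 10 lines: stmca fbz psf ofs pexta rixw amkgz qioua zxw nixor

Answer: stmca
fbz
psf
ofs
pexta
rixw
amkgz
qioua
zxw
nixor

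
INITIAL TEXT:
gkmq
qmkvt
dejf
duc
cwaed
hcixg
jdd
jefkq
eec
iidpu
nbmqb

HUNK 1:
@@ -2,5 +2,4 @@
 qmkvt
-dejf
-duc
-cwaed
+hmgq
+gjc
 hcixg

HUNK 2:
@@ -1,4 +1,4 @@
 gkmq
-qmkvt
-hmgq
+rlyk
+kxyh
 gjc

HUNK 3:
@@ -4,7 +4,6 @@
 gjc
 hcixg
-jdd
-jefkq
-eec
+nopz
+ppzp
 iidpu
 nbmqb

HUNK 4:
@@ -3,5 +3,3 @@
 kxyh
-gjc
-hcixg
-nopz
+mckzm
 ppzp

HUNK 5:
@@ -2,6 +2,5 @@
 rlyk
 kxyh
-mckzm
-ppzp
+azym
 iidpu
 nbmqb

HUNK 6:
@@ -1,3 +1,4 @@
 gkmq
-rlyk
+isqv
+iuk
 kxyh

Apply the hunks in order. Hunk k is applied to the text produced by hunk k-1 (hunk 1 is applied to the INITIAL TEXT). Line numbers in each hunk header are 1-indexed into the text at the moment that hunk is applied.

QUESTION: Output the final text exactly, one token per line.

Answer: gkmq
isqv
iuk
kxyh
azym
iidpu
nbmqb

Derivation:
Hunk 1: at line 2 remove [dejf,duc,cwaed] add [hmgq,gjc] -> 10 lines: gkmq qmkvt hmgq gjc hcixg jdd jefkq eec iidpu nbmqb
Hunk 2: at line 1 remove [qmkvt,hmgq] add [rlyk,kxyh] -> 10 lines: gkmq rlyk kxyh gjc hcixg jdd jefkq eec iidpu nbmqb
Hunk 3: at line 4 remove [jdd,jefkq,eec] add [nopz,ppzp] -> 9 lines: gkmq rlyk kxyh gjc hcixg nopz ppzp iidpu nbmqb
Hunk 4: at line 3 remove [gjc,hcixg,nopz] add [mckzm] -> 7 lines: gkmq rlyk kxyh mckzm ppzp iidpu nbmqb
Hunk 5: at line 2 remove [mckzm,ppzp] add [azym] -> 6 lines: gkmq rlyk kxyh azym iidpu nbmqb
Hunk 6: at line 1 remove [rlyk] add [isqv,iuk] -> 7 lines: gkmq isqv iuk kxyh azym iidpu nbmqb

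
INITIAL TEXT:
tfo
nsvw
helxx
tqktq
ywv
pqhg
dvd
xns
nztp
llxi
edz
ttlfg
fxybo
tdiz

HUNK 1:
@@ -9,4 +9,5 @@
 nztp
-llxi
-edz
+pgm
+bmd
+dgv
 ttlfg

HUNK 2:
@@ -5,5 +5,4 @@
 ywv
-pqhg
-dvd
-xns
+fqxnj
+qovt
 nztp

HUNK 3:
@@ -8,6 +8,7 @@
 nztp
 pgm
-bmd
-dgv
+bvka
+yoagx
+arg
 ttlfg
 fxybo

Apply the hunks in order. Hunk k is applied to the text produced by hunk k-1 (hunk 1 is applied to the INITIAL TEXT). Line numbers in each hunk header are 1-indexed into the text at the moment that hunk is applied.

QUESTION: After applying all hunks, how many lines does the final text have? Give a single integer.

Hunk 1: at line 9 remove [llxi,edz] add [pgm,bmd,dgv] -> 15 lines: tfo nsvw helxx tqktq ywv pqhg dvd xns nztp pgm bmd dgv ttlfg fxybo tdiz
Hunk 2: at line 5 remove [pqhg,dvd,xns] add [fqxnj,qovt] -> 14 lines: tfo nsvw helxx tqktq ywv fqxnj qovt nztp pgm bmd dgv ttlfg fxybo tdiz
Hunk 3: at line 8 remove [bmd,dgv] add [bvka,yoagx,arg] -> 15 lines: tfo nsvw helxx tqktq ywv fqxnj qovt nztp pgm bvka yoagx arg ttlfg fxybo tdiz
Final line count: 15

Answer: 15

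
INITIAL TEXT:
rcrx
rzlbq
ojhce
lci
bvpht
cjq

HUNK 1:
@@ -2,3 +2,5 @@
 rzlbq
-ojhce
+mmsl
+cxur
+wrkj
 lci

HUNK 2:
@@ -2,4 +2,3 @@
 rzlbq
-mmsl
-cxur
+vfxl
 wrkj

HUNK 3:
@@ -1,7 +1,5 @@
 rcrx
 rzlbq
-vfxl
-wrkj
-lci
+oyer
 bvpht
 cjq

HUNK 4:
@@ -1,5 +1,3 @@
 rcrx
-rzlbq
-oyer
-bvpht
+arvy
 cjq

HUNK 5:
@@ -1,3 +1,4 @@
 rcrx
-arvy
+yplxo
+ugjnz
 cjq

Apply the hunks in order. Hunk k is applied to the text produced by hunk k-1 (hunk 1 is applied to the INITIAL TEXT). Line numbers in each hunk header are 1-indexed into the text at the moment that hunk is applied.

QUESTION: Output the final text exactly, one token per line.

Answer: rcrx
yplxo
ugjnz
cjq

Derivation:
Hunk 1: at line 2 remove [ojhce] add [mmsl,cxur,wrkj] -> 8 lines: rcrx rzlbq mmsl cxur wrkj lci bvpht cjq
Hunk 2: at line 2 remove [mmsl,cxur] add [vfxl] -> 7 lines: rcrx rzlbq vfxl wrkj lci bvpht cjq
Hunk 3: at line 1 remove [vfxl,wrkj,lci] add [oyer] -> 5 lines: rcrx rzlbq oyer bvpht cjq
Hunk 4: at line 1 remove [rzlbq,oyer,bvpht] add [arvy] -> 3 lines: rcrx arvy cjq
Hunk 5: at line 1 remove [arvy] add [yplxo,ugjnz] -> 4 lines: rcrx yplxo ugjnz cjq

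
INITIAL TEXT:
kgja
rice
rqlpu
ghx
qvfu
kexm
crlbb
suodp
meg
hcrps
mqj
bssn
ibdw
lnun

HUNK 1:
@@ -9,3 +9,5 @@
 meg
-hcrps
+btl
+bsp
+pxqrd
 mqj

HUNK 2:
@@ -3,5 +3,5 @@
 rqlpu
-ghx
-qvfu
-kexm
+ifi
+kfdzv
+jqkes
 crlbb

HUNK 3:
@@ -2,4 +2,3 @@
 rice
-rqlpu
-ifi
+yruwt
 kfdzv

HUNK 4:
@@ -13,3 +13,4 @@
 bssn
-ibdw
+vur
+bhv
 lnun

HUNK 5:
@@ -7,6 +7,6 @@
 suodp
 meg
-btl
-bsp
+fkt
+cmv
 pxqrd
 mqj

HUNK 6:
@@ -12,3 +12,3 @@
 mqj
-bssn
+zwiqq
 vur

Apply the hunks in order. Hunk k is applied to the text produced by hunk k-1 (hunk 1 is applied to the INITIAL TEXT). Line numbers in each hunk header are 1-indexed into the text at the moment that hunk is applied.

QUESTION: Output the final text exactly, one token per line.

Answer: kgja
rice
yruwt
kfdzv
jqkes
crlbb
suodp
meg
fkt
cmv
pxqrd
mqj
zwiqq
vur
bhv
lnun

Derivation:
Hunk 1: at line 9 remove [hcrps] add [btl,bsp,pxqrd] -> 16 lines: kgja rice rqlpu ghx qvfu kexm crlbb suodp meg btl bsp pxqrd mqj bssn ibdw lnun
Hunk 2: at line 3 remove [ghx,qvfu,kexm] add [ifi,kfdzv,jqkes] -> 16 lines: kgja rice rqlpu ifi kfdzv jqkes crlbb suodp meg btl bsp pxqrd mqj bssn ibdw lnun
Hunk 3: at line 2 remove [rqlpu,ifi] add [yruwt] -> 15 lines: kgja rice yruwt kfdzv jqkes crlbb suodp meg btl bsp pxqrd mqj bssn ibdw lnun
Hunk 4: at line 13 remove [ibdw] add [vur,bhv] -> 16 lines: kgja rice yruwt kfdzv jqkes crlbb suodp meg btl bsp pxqrd mqj bssn vur bhv lnun
Hunk 5: at line 7 remove [btl,bsp] add [fkt,cmv] -> 16 lines: kgja rice yruwt kfdzv jqkes crlbb suodp meg fkt cmv pxqrd mqj bssn vur bhv lnun
Hunk 6: at line 12 remove [bssn] add [zwiqq] -> 16 lines: kgja rice yruwt kfdzv jqkes crlbb suodp meg fkt cmv pxqrd mqj zwiqq vur bhv lnun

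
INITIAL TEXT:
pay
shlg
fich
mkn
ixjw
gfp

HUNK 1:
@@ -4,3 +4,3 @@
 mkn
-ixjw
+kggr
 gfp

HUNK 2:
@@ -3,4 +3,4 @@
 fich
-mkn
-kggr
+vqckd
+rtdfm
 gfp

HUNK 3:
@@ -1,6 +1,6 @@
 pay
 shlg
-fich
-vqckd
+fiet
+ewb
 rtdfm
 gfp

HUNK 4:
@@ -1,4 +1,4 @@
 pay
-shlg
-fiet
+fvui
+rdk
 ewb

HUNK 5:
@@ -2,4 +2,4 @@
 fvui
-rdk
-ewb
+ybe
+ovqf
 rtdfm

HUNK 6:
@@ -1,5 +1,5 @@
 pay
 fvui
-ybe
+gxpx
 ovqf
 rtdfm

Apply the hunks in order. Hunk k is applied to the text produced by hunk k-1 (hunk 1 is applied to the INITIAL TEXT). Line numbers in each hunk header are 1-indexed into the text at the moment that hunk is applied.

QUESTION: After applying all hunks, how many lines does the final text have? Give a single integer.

Answer: 6

Derivation:
Hunk 1: at line 4 remove [ixjw] add [kggr] -> 6 lines: pay shlg fich mkn kggr gfp
Hunk 2: at line 3 remove [mkn,kggr] add [vqckd,rtdfm] -> 6 lines: pay shlg fich vqckd rtdfm gfp
Hunk 3: at line 1 remove [fich,vqckd] add [fiet,ewb] -> 6 lines: pay shlg fiet ewb rtdfm gfp
Hunk 4: at line 1 remove [shlg,fiet] add [fvui,rdk] -> 6 lines: pay fvui rdk ewb rtdfm gfp
Hunk 5: at line 2 remove [rdk,ewb] add [ybe,ovqf] -> 6 lines: pay fvui ybe ovqf rtdfm gfp
Hunk 6: at line 1 remove [ybe] add [gxpx] -> 6 lines: pay fvui gxpx ovqf rtdfm gfp
Final line count: 6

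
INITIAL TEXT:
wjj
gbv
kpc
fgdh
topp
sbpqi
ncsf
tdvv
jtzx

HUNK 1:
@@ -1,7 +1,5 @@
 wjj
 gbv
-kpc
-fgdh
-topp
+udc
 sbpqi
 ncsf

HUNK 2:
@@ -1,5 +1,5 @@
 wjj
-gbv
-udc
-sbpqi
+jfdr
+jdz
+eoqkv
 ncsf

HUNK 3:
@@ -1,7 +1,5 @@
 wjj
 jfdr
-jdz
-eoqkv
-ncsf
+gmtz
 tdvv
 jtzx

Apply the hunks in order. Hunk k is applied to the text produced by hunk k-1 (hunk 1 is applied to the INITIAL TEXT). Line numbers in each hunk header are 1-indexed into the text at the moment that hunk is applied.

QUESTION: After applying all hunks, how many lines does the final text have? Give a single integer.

Hunk 1: at line 1 remove [kpc,fgdh,topp] add [udc] -> 7 lines: wjj gbv udc sbpqi ncsf tdvv jtzx
Hunk 2: at line 1 remove [gbv,udc,sbpqi] add [jfdr,jdz,eoqkv] -> 7 lines: wjj jfdr jdz eoqkv ncsf tdvv jtzx
Hunk 3: at line 1 remove [jdz,eoqkv,ncsf] add [gmtz] -> 5 lines: wjj jfdr gmtz tdvv jtzx
Final line count: 5

Answer: 5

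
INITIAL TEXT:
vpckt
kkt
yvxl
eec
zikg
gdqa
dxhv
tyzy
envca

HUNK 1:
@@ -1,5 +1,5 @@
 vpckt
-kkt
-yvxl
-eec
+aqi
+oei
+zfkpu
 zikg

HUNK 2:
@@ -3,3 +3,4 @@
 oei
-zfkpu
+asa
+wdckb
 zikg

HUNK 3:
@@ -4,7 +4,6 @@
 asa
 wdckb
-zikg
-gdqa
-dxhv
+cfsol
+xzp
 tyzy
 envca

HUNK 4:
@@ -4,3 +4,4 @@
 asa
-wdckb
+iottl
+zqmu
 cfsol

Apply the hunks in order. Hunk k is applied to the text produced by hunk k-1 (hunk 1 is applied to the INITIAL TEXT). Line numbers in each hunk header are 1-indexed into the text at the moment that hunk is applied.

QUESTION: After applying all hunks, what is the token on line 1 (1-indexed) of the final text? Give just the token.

Answer: vpckt

Derivation:
Hunk 1: at line 1 remove [kkt,yvxl,eec] add [aqi,oei,zfkpu] -> 9 lines: vpckt aqi oei zfkpu zikg gdqa dxhv tyzy envca
Hunk 2: at line 3 remove [zfkpu] add [asa,wdckb] -> 10 lines: vpckt aqi oei asa wdckb zikg gdqa dxhv tyzy envca
Hunk 3: at line 4 remove [zikg,gdqa,dxhv] add [cfsol,xzp] -> 9 lines: vpckt aqi oei asa wdckb cfsol xzp tyzy envca
Hunk 4: at line 4 remove [wdckb] add [iottl,zqmu] -> 10 lines: vpckt aqi oei asa iottl zqmu cfsol xzp tyzy envca
Final line 1: vpckt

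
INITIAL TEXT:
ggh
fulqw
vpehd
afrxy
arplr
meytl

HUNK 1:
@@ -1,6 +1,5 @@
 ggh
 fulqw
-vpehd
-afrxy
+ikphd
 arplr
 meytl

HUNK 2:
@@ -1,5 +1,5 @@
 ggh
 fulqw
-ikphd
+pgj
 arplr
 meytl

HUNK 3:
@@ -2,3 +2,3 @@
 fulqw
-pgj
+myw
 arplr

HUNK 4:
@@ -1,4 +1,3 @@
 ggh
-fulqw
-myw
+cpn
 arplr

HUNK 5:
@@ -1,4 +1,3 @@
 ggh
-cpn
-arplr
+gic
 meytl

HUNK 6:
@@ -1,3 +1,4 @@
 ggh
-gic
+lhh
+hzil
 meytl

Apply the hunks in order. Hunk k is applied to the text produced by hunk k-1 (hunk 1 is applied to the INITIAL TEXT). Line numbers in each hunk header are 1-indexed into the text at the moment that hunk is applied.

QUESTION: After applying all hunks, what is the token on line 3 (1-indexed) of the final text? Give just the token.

Answer: hzil

Derivation:
Hunk 1: at line 1 remove [vpehd,afrxy] add [ikphd] -> 5 lines: ggh fulqw ikphd arplr meytl
Hunk 2: at line 1 remove [ikphd] add [pgj] -> 5 lines: ggh fulqw pgj arplr meytl
Hunk 3: at line 2 remove [pgj] add [myw] -> 5 lines: ggh fulqw myw arplr meytl
Hunk 4: at line 1 remove [fulqw,myw] add [cpn] -> 4 lines: ggh cpn arplr meytl
Hunk 5: at line 1 remove [cpn,arplr] add [gic] -> 3 lines: ggh gic meytl
Hunk 6: at line 1 remove [gic] add [lhh,hzil] -> 4 lines: ggh lhh hzil meytl
Final line 3: hzil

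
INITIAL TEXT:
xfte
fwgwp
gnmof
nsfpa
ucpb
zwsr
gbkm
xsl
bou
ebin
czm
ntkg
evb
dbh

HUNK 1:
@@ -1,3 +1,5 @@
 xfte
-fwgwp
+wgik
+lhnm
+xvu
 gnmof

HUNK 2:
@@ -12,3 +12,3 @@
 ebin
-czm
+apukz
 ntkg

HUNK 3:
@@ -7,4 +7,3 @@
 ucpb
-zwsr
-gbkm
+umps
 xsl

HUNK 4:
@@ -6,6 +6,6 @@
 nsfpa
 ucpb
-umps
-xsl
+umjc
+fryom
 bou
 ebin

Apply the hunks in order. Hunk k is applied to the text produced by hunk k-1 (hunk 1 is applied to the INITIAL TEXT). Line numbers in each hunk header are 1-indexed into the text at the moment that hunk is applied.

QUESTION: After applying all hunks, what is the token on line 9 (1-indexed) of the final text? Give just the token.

Hunk 1: at line 1 remove [fwgwp] add [wgik,lhnm,xvu] -> 16 lines: xfte wgik lhnm xvu gnmof nsfpa ucpb zwsr gbkm xsl bou ebin czm ntkg evb dbh
Hunk 2: at line 12 remove [czm] add [apukz] -> 16 lines: xfte wgik lhnm xvu gnmof nsfpa ucpb zwsr gbkm xsl bou ebin apukz ntkg evb dbh
Hunk 3: at line 7 remove [zwsr,gbkm] add [umps] -> 15 lines: xfte wgik lhnm xvu gnmof nsfpa ucpb umps xsl bou ebin apukz ntkg evb dbh
Hunk 4: at line 6 remove [umps,xsl] add [umjc,fryom] -> 15 lines: xfte wgik lhnm xvu gnmof nsfpa ucpb umjc fryom bou ebin apukz ntkg evb dbh
Final line 9: fryom

Answer: fryom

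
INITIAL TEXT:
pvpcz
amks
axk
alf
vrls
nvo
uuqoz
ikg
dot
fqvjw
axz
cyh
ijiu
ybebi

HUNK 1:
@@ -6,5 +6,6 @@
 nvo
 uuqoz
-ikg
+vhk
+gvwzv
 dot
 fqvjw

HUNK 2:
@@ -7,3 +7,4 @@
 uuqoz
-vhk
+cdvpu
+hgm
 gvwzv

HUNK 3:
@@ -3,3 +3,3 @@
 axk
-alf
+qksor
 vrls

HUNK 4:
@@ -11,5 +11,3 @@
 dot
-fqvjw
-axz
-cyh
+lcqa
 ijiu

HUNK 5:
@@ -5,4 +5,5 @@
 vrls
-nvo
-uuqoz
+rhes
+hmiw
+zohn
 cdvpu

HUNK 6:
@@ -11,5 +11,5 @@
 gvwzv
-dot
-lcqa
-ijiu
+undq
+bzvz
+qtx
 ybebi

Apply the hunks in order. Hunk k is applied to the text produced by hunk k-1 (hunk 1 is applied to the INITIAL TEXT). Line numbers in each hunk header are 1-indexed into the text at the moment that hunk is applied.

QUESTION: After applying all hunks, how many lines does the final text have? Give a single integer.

Hunk 1: at line 6 remove [ikg] add [vhk,gvwzv] -> 15 lines: pvpcz amks axk alf vrls nvo uuqoz vhk gvwzv dot fqvjw axz cyh ijiu ybebi
Hunk 2: at line 7 remove [vhk] add [cdvpu,hgm] -> 16 lines: pvpcz amks axk alf vrls nvo uuqoz cdvpu hgm gvwzv dot fqvjw axz cyh ijiu ybebi
Hunk 3: at line 3 remove [alf] add [qksor] -> 16 lines: pvpcz amks axk qksor vrls nvo uuqoz cdvpu hgm gvwzv dot fqvjw axz cyh ijiu ybebi
Hunk 4: at line 11 remove [fqvjw,axz,cyh] add [lcqa] -> 14 lines: pvpcz amks axk qksor vrls nvo uuqoz cdvpu hgm gvwzv dot lcqa ijiu ybebi
Hunk 5: at line 5 remove [nvo,uuqoz] add [rhes,hmiw,zohn] -> 15 lines: pvpcz amks axk qksor vrls rhes hmiw zohn cdvpu hgm gvwzv dot lcqa ijiu ybebi
Hunk 6: at line 11 remove [dot,lcqa,ijiu] add [undq,bzvz,qtx] -> 15 lines: pvpcz amks axk qksor vrls rhes hmiw zohn cdvpu hgm gvwzv undq bzvz qtx ybebi
Final line count: 15

Answer: 15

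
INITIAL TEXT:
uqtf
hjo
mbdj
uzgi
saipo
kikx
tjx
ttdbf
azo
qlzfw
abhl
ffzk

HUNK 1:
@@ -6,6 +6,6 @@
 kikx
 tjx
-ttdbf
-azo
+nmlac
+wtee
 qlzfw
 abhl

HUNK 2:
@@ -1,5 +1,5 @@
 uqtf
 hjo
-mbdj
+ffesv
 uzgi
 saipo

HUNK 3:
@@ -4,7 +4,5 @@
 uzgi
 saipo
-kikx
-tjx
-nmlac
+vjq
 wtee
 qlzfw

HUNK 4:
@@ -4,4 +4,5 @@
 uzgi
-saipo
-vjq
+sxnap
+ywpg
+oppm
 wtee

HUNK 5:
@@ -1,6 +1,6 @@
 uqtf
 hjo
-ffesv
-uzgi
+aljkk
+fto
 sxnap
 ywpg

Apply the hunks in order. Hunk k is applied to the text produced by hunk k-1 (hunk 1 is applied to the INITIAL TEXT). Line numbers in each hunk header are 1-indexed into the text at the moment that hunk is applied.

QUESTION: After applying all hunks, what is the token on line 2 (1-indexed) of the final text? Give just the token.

Answer: hjo

Derivation:
Hunk 1: at line 6 remove [ttdbf,azo] add [nmlac,wtee] -> 12 lines: uqtf hjo mbdj uzgi saipo kikx tjx nmlac wtee qlzfw abhl ffzk
Hunk 2: at line 1 remove [mbdj] add [ffesv] -> 12 lines: uqtf hjo ffesv uzgi saipo kikx tjx nmlac wtee qlzfw abhl ffzk
Hunk 3: at line 4 remove [kikx,tjx,nmlac] add [vjq] -> 10 lines: uqtf hjo ffesv uzgi saipo vjq wtee qlzfw abhl ffzk
Hunk 4: at line 4 remove [saipo,vjq] add [sxnap,ywpg,oppm] -> 11 lines: uqtf hjo ffesv uzgi sxnap ywpg oppm wtee qlzfw abhl ffzk
Hunk 5: at line 1 remove [ffesv,uzgi] add [aljkk,fto] -> 11 lines: uqtf hjo aljkk fto sxnap ywpg oppm wtee qlzfw abhl ffzk
Final line 2: hjo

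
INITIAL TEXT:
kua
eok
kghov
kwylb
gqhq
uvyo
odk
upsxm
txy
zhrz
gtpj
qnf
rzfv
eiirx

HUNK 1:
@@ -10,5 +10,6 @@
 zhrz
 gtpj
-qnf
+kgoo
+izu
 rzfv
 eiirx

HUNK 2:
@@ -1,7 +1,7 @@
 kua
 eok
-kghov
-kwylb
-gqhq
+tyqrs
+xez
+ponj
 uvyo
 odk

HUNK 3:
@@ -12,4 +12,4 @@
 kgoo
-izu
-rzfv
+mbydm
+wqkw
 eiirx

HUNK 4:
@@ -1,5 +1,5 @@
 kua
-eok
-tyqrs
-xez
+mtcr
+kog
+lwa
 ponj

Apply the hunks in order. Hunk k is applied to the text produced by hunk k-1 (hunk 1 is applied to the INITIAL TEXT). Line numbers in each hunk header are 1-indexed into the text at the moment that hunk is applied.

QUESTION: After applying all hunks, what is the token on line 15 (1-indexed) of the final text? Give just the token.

Hunk 1: at line 10 remove [qnf] add [kgoo,izu] -> 15 lines: kua eok kghov kwylb gqhq uvyo odk upsxm txy zhrz gtpj kgoo izu rzfv eiirx
Hunk 2: at line 1 remove [kghov,kwylb,gqhq] add [tyqrs,xez,ponj] -> 15 lines: kua eok tyqrs xez ponj uvyo odk upsxm txy zhrz gtpj kgoo izu rzfv eiirx
Hunk 3: at line 12 remove [izu,rzfv] add [mbydm,wqkw] -> 15 lines: kua eok tyqrs xez ponj uvyo odk upsxm txy zhrz gtpj kgoo mbydm wqkw eiirx
Hunk 4: at line 1 remove [eok,tyqrs,xez] add [mtcr,kog,lwa] -> 15 lines: kua mtcr kog lwa ponj uvyo odk upsxm txy zhrz gtpj kgoo mbydm wqkw eiirx
Final line 15: eiirx

Answer: eiirx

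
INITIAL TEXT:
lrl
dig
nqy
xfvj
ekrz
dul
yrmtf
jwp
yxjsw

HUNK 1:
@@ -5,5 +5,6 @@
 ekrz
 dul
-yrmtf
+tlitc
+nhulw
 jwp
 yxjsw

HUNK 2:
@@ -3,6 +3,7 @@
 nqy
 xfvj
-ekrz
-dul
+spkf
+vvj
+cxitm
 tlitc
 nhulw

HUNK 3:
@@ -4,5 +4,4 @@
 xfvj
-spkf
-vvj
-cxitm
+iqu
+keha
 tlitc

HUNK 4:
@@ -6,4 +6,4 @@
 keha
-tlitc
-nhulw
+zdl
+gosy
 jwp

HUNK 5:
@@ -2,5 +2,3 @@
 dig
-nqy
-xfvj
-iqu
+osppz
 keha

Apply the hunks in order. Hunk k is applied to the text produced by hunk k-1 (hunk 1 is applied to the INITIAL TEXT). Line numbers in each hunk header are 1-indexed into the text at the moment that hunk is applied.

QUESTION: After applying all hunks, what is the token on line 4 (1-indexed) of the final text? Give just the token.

Answer: keha

Derivation:
Hunk 1: at line 5 remove [yrmtf] add [tlitc,nhulw] -> 10 lines: lrl dig nqy xfvj ekrz dul tlitc nhulw jwp yxjsw
Hunk 2: at line 3 remove [ekrz,dul] add [spkf,vvj,cxitm] -> 11 lines: lrl dig nqy xfvj spkf vvj cxitm tlitc nhulw jwp yxjsw
Hunk 3: at line 4 remove [spkf,vvj,cxitm] add [iqu,keha] -> 10 lines: lrl dig nqy xfvj iqu keha tlitc nhulw jwp yxjsw
Hunk 4: at line 6 remove [tlitc,nhulw] add [zdl,gosy] -> 10 lines: lrl dig nqy xfvj iqu keha zdl gosy jwp yxjsw
Hunk 5: at line 2 remove [nqy,xfvj,iqu] add [osppz] -> 8 lines: lrl dig osppz keha zdl gosy jwp yxjsw
Final line 4: keha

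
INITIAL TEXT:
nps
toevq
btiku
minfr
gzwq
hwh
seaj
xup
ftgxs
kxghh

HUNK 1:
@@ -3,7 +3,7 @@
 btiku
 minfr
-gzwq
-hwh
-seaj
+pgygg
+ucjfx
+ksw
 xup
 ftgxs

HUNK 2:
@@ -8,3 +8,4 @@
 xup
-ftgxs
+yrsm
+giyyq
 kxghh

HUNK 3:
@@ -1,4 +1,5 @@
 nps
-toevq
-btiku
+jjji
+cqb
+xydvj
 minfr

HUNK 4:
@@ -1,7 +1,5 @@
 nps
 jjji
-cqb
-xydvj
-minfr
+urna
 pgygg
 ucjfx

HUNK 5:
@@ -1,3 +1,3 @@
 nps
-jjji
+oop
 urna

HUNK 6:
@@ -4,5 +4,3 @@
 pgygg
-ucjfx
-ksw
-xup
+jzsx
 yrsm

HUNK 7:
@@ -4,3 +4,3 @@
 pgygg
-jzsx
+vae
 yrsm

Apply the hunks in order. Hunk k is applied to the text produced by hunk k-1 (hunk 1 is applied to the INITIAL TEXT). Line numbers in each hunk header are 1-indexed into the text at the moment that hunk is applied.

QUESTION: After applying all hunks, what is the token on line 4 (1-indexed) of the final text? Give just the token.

Hunk 1: at line 3 remove [gzwq,hwh,seaj] add [pgygg,ucjfx,ksw] -> 10 lines: nps toevq btiku minfr pgygg ucjfx ksw xup ftgxs kxghh
Hunk 2: at line 8 remove [ftgxs] add [yrsm,giyyq] -> 11 lines: nps toevq btiku minfr pgygg ucjfx ksw xup yrsm giyyq kxghh
Hunk 3: at line 1 remove [toevq,btiku] add [jjji,cqb,xydvj] -> 12 lines: nps jjji cqb xydvj minfr pgygg ucjfx ksw xup yrsm giyyq kxghh
Hunk 4: at line 1 remove [cqb,xydvj,minfr] add [urna] -> 10 lines: nps jjji urna pgygg ucjfx ksw xup yrsm giyyq kxghh
Hunk 5: at line 1 remove [jjji] add [oop] -> 10 lines: nps oop urna pgygg ucjfx ksw xup yrsm giyyq kxghh
Hunk 6: at line 4 remove [ucjfx,ksw,xup] add [jzsx] -> 8 lines: nps oop urna pgygg jzsx yrsm giyyq kxghh
Hunk 7: at line 4 remove [jzsx] add [vae] -> 8 lines: nps oop urna pgygg vae yrsm giyyq kxghh
Final line 4: pgygg

Answer: pgygg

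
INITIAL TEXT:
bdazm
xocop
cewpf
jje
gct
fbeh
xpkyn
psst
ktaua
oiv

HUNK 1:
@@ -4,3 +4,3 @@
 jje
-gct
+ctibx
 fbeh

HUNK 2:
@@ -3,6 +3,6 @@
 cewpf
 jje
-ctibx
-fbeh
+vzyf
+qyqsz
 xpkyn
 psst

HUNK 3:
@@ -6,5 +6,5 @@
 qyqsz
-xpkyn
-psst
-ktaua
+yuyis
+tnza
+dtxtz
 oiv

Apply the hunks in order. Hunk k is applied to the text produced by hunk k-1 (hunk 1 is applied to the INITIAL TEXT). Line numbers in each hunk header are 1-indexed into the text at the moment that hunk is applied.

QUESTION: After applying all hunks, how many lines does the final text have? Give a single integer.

Hunk 1: at line 4 remove [gct] add [ctibx] -> 10 lines: bdazm xocop cewpf jje ctibx fbeh xpkyn psst ktaua oiv
Hunk 2: at line 3 remove [ctibx,fbeh] add [vzyf,qyqsz] -> 10 lines: bdazm xocop cewpf jje vzyf qyqsz xpkyn psst ktaua oiv
Hunk 3: at line 6 remove [xpkyn,psst,ktaua] add [yuyis,tnza,dtxtz] -> 10 lines: bdazm xocop cewpf jje vzyf qyqsz yuyis tnza dtxtz oiv
Final line count: 10

Answer: 10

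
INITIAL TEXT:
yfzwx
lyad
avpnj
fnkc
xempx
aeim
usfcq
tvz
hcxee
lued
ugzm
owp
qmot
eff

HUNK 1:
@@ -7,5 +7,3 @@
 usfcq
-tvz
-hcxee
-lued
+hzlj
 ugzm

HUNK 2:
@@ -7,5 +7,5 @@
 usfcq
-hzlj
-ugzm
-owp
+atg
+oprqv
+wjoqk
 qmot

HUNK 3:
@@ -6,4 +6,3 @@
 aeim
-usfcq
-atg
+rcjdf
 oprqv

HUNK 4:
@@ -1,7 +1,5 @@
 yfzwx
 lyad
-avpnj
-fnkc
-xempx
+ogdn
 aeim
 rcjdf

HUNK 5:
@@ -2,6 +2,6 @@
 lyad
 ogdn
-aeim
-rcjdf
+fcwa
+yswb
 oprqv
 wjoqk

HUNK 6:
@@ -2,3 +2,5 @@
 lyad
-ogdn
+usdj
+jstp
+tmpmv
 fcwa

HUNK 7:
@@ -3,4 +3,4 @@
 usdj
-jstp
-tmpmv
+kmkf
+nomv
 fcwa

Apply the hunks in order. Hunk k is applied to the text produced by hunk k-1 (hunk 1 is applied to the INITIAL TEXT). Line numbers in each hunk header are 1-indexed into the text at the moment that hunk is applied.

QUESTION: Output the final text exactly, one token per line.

Hunk 1: at line 7 remove [tvz,hcxee,lued] add [hzlj] -> 12 lines: yfzwx lyad avpnj fnkc xempx aeim usfcq hzlj ugzm owp qmot eff
Hunk 2: at line 7 remove [hzlj,ugzm,owp] add [atg,oprqv,wjoqk] -> 12 lines: yfzwx lyad avpnj fnkc xempx aeim usfcq atg oprqv wjoqk qmot eff
Hunk 3: at line 6 remove [usfcq,atg] add [rcjdf] -> 11 lines: yfzwx lyad avpnj fnkc xempx aeim rcjdf oprqv wjoqk qmot eff
Hunk 4: at line 1 remove [avpnj,fnkc,xempx] add [ogdn] -> 9 lines: yfzwx lyad ogdn aeim rcjdf oprqv wjoqk qmot eff
Hunk 5: at line 2 remove [aeim,rcjdf] add [fcwa,yswb] -> 9 lines: yfzwx lyad ogdn fcwa yswb oprqv wjoqk qmot eff
Hunk 6: at line 2 remove [ogdn] add [usdj,jstp,tmpmv] -> 11 lines: yfzwx lyad usdj jstp tmpmv fcwa yswb oprqv wjoqk qmot eff
Hunk 7: at line 3 remove [jstp,tmpmv] add [kmkf,nomv] -> 11 lines: yfzwx lyad usdj kmkf nomv fcwa yswb oprqv wjoqk qmot eff

Answer: yfzwx
lyad
usdj
kmkf
nomv
fcwa
yswb
oprqv
wjoqk
qmot
eff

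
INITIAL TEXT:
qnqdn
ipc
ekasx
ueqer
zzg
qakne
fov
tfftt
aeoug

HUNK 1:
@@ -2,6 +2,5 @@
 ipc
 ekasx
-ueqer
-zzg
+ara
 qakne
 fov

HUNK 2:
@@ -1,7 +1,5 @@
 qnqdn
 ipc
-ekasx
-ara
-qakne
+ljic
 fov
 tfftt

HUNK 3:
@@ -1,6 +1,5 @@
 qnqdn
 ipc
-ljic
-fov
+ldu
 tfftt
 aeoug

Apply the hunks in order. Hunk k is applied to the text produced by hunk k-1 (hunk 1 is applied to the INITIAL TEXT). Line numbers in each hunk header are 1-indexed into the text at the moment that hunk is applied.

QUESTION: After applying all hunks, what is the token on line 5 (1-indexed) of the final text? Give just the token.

Answer: aeoug

Derivation:
Hunk 1: at line 2 remove [ueqer,zzg] add [ara] -> 8 lines: qnqdn ipc ekasx ara qakne fov tfftt aeoug
Hunk 2: at line 1 remove [ekasx,ara,qakne] add [ljic] -> 6 lines: qnqdn ipc ljic fov tfftt aeoug
Hunk 3: at line 1 remove [ljic,fov] add [ldu] -> 5 lines: qnqdn ipc ldu tfftt aeoug
Final line 5: aeoug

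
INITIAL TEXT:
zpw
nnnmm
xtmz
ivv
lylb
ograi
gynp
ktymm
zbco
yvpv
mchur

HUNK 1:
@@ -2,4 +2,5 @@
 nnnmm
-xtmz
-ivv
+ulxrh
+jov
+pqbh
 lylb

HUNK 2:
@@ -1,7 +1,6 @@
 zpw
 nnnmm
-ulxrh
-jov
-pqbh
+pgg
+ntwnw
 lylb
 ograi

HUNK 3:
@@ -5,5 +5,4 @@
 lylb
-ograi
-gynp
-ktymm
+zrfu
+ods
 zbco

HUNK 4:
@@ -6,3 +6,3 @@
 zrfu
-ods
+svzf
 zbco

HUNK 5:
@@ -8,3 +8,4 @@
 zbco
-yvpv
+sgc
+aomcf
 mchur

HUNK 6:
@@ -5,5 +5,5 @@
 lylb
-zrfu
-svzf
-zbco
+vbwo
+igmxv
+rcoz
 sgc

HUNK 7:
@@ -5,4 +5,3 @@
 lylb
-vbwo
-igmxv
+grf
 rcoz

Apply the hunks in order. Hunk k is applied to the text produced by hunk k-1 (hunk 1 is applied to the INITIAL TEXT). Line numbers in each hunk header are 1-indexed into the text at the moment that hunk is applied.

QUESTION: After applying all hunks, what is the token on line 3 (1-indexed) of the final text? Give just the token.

Answer: pgg

Derivation:
Hunk 1: at line 2 remove [xtmz,ivv] add [ulxrh,jov,pqbh] -> 12 lines: zpw nnnmm ulxrh jov pqbh lylb ograi gynp ktymm zbco yvpv mchur
Hunk 2: at line 1 remove [ulxrh,jov,pqbh] add [pgg,ntwnw] -> 11 lines: zpw nnnmm pgg ntwnw lylb ograi gynp ktymm zbco yvpv mchur
Hunk 3: at line 5 remove [ograi,gynp,ktymm] add [zrfu,ods] -> 10 lines: zpw nnnmm pgg ntwnw lylb zrfu ods zbco yvpv mchur
Hunk 4: at line 6 remove [ods] add [svzf] -> 10 lines: zpw nnnmm pgg ntwnw lylb zrfu svzf zbco yvpv mchur
Hunk 5: at line 8 remove [yvpv] add [sgc,aomcf] -> 11 lines: zpw nnnmm pgg ntwnw lylb zrfu svzf zbco sgc aomcf mchur
Hunk 6: at line 5 remove [zrfu,svzf,zbco] add [vbwo,igmxv,rcoz] -> 11 lines: zpw nnnmm pgg ntwnw lylb vbwo igmxv rcoz sgc aomcf mchur
Hunk 7: at line 5 remove [vbwo,igmxv] add [grf] -> 10 lines: zpw nnnmm pgg ntwnw lylb grf rcoz sgc aomcf mchur
Final line 3: pgg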